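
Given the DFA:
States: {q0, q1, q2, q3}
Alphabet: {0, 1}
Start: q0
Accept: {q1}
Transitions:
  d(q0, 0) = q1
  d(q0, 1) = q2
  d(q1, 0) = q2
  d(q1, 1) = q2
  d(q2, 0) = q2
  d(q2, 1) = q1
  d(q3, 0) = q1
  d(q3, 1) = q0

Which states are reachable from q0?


BFS from q0:
  layer 0: {q0}
  layer 1: {q1, q2}

{q0, q1, q2}


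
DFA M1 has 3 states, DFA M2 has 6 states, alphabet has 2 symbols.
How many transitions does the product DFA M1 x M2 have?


Product DFA has 3 * 6 = 18 states.
Each has 2 transitions: 18 * 2 = 36

36


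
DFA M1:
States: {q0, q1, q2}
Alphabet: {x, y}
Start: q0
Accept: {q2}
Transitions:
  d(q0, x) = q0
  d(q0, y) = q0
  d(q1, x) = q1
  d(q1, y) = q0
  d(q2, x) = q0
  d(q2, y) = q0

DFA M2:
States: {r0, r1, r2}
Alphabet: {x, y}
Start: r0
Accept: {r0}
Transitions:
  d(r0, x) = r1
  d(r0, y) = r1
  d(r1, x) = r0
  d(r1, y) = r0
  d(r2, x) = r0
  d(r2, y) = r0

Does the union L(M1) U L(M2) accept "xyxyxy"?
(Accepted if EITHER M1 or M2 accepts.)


M1: final=q0 accepted=False
M2: final=r0 accepted=True

Yes, union accepts


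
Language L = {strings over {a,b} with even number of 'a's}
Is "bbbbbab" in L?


count('a') = 1; 1 mod 2 = 1

No, "bbbbbab" is not in L


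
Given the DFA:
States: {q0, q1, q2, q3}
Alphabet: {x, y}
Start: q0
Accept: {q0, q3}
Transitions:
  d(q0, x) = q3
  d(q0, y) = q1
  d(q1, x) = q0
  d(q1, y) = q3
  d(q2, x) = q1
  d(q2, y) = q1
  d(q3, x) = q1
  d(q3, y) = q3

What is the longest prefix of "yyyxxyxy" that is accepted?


Run the DFA, marking each prefix where the state is accepting:
  "" -> q0 [accept]
  "y" -> q1 [reject]
  "yy" -> q3 [accept]
  "yyy" -> q3 [accept]
  "yyyx" -> q1 [reject]
  "yyyxx" -> q0 [accept]
  "yyyxxy" -> q1 [reject]
  "yyyxxyx" -> q0 [accept]
  "yyyxxyxy" -> q1 [reject]

"yyyxxyx"


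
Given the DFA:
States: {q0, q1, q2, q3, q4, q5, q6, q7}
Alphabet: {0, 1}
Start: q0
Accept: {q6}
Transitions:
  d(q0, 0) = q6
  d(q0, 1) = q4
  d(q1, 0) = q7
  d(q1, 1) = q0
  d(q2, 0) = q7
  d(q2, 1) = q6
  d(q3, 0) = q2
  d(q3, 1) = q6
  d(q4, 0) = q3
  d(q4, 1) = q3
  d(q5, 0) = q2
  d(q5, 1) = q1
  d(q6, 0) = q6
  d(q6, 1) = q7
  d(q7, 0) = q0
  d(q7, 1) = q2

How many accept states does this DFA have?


Accept states listed: {q6}
Counting: q6(1)

1


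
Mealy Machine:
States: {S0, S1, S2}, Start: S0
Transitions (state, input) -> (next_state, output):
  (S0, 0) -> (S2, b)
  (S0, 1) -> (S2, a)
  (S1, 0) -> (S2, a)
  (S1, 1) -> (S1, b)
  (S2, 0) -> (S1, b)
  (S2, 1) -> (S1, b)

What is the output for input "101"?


Step-by-step:
  (S0, 1) -> (S2, a)
  (S2, 0) -> (S1, b)
  (S1, 1) -> (S1, b)

"abb"


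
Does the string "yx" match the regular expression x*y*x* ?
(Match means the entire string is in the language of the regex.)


|string| = 2; first = 'y'; last = 'x'

Yes, "yx" matches x*y*x*


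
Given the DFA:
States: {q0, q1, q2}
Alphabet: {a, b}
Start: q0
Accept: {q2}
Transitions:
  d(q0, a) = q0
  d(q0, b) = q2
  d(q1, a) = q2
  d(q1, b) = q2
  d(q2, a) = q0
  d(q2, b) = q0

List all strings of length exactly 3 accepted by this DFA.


All strings of length 3: 8 total
Accepted: 3

"aab", "bab", "bbb"


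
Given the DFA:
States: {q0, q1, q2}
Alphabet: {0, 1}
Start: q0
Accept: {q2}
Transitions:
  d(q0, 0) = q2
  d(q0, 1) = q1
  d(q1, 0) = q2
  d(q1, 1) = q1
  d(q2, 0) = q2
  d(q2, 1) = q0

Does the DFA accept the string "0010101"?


Trace: q0 -> q2 -> q2 -> q0 -> q2 -> q0 -> q2 -> q0
Final state: q0
Accept states: {q2}

No, rejected (final state q0 is not an accept state)


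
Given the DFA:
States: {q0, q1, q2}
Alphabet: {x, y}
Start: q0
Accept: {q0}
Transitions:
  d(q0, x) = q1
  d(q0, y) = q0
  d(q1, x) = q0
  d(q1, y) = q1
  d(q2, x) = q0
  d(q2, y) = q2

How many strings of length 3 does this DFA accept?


Enumerating all length-3 strings:
  "xxx" -> q1 [reject]
  "xxy" -> q0 [accept]
  "xyx" -> q0 [accept]
  "xyy" -> q1 [reject]
  "yxx" -> q0 [accept]
  "yxy" -> q1 [reject]
  "yyx" -> q1 [reject]
  "yyy" -> q0 [accept]

4 out of 8


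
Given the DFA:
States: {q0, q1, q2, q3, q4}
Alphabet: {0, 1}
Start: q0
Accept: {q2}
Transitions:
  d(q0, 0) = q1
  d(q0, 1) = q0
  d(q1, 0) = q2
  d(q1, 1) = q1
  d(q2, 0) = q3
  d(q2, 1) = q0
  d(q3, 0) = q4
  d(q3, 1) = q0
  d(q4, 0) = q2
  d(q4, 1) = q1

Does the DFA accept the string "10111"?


Trace: q0 -> q0 -> q1 -> q1 -> q1 -> q1
Final state: q1
Accept states: {q2}

No, rejected (final state q1 is not an accept state)


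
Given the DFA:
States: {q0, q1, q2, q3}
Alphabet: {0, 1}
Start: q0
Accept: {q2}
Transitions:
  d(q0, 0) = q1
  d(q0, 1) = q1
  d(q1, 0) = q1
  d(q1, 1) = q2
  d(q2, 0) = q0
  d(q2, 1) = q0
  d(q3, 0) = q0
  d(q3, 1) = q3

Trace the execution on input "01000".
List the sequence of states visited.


Input: 01000
d(q0, 0) = q1
d(q1, 1) = q2
d(q2, 0) = q0
d(q0, 0) = q1
d(q1, 0) = q1


q0 -> q1 -> q2 -> q0 -> q1 -> q1


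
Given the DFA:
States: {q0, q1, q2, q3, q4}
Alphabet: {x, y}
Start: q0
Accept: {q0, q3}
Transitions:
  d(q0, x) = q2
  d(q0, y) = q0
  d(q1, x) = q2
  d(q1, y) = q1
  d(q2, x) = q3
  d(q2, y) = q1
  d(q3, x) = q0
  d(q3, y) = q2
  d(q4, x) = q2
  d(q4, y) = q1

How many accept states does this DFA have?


Accept states listed: {q0, q3}
Counting: q0(1) q3(2)

2


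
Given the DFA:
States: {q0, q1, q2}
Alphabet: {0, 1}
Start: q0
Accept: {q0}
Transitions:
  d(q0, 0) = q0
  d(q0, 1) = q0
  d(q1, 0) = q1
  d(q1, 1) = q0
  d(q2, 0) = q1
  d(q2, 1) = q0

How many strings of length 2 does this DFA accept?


Enumerating all length-2 strings:
  "00" -> q0 [accept]
  "01" -> q0 [accept]
  "10" -> q0 [accept]
  "11" -> q0 [accept]

4 out of 4


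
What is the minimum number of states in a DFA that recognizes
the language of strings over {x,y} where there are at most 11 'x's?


States: count = 0, 1, ..., 11 (all accepting; 12 states), plus a dead state for count > 11.
Total: 12 + 1 = 13.

13


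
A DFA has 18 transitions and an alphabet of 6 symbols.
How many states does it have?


Each state has exactly one transition per symbol.
states = transitions / |alphabet| = 18 / 6 = 3

3


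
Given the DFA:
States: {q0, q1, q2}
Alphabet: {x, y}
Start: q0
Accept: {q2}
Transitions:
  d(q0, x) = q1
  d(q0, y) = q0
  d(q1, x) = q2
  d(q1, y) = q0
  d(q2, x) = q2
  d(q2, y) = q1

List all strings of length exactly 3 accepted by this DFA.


All strings of length 3: 8 total
Accepted: 2

"xxx", "yxx"


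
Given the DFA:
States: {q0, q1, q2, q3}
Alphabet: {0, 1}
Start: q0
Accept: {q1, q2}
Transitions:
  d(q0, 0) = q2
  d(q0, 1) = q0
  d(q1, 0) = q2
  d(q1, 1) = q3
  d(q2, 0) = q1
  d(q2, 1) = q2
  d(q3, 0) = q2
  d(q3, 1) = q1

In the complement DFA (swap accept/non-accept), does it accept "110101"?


Trace: q0 -> q0 -> q0 -> q2 -> q2 -> q1 -> q3
Final: q3
Original accept: {q1, q2}
Complement: q3 is not in original accept

Yes, complement accepts (original rejects)


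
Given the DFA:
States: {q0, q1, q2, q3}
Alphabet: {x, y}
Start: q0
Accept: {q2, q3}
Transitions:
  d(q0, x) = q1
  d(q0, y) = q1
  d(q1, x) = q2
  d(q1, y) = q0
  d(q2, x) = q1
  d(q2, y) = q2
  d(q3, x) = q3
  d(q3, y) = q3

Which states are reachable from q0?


BFS from q0:
  layer 0: {q0}
  layer 1: {q1}
  layer 2: {q2}

{q0, q1, q2}


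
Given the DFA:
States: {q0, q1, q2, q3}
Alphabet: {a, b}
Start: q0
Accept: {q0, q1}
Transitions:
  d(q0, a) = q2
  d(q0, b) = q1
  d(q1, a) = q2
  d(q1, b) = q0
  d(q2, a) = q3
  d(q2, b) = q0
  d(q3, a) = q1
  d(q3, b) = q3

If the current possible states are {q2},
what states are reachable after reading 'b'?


Apply transition on 'b' from each current state:
  d(q2, b) = q0

{q0}


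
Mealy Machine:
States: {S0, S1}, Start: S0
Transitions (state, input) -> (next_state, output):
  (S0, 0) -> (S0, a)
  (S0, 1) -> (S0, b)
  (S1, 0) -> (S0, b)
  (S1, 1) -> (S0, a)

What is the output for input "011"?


Step-by-step:
  (S0, 0) -> (S0, a)
  (S0, 1) -> (S0, b)
  (S0, 1) -> (S0, b)

"abb"


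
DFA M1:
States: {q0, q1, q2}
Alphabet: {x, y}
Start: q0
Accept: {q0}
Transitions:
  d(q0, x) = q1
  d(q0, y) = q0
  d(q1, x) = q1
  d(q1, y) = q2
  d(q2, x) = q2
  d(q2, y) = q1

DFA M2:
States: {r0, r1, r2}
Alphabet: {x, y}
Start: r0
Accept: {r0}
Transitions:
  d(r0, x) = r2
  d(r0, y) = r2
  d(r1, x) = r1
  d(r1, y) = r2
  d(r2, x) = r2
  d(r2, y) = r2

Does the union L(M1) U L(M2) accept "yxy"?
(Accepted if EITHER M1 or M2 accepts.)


M1: final=q2 accepted=False
M2: final=r2 accepted=False

No, union rejects (neither accepts)


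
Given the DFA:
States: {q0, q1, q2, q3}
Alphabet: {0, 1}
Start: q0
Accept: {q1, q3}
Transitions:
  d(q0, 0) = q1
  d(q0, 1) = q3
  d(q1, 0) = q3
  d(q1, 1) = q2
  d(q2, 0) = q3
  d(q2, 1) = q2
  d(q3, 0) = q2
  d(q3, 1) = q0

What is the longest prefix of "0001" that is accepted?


Run the DFA, marking each prefix where the state is accepting:
  "" -> q0 [reject]
  "0" -> q1 [accept]
  "00" -> q3 [accept]
  "000" -> q2 [reject]
  "0001" -> q2 [reject]

"00"


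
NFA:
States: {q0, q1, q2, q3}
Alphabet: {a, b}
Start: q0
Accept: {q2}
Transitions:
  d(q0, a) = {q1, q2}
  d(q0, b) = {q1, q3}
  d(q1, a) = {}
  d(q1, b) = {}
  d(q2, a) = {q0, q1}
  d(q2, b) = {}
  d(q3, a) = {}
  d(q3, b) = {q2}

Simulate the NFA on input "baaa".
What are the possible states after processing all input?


Start: {q0}
  --b--> {q1, q3}
  --a--> {}
  --a--> {}
  --a--> {}

{} (empty set, no valid transitions)


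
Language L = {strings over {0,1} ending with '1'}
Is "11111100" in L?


last symbol = '0'

No, "11111100" is not in L


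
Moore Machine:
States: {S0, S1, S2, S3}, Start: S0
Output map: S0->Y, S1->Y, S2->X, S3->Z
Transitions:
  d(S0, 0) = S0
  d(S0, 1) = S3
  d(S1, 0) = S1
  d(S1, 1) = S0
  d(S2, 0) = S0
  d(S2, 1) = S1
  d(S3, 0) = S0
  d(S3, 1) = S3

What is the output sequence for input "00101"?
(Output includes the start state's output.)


Start: S0 (output Y)
  --0--> S0 (output Y)
  --0--> S0 (output Y)
  --1--> S3 (output Z)
  --0--> S0 (output Y)
  --1--> S3 (output Z)

"YYYZYZ"


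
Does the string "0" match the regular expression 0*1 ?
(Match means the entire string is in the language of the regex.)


|string| = 1; first = '0'; last = '0'

No, "0" does not match 0*1


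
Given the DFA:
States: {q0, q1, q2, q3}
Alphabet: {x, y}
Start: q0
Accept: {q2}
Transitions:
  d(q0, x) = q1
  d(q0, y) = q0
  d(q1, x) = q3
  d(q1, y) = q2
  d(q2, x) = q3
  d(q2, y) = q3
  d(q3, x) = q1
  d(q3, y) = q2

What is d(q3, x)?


Looking up transition d(q3, x)

q1


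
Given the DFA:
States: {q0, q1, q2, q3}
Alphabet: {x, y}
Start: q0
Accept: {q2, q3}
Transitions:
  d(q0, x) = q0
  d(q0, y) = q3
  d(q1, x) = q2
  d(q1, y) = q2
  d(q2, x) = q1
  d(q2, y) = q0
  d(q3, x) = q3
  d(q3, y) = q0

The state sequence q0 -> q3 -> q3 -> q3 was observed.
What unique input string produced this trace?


Trace back each transition to find the symbol:
  q0 --[y]--> q3
  q3 --[x]--> q3
  q3 --[x]--> q3

"yxx"


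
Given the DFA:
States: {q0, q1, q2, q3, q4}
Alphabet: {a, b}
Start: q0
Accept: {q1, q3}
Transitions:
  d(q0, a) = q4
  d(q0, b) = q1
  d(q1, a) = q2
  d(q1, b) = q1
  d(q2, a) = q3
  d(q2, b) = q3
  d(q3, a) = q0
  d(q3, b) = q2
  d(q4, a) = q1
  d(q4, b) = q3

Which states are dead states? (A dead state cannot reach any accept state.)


Forward reachability from each state:
  q0 -> reaches accept state q1 (live)
  q1 -> reaches accept state q1 (live)
  q2 -> reaches accept state q1 (live)
  q3 -> reaches accept state q1 (live)
  q4 -> reaches accept state q1 (live)

None (all states can reach an accept state)


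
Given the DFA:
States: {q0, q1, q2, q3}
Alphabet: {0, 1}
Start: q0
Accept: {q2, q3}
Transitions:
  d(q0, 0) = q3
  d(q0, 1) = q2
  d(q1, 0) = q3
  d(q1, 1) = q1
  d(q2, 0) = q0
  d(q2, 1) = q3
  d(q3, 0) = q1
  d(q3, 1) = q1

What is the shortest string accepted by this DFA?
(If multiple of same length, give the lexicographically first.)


BFS by string length (lex-first path to each state shown):
  len 0: q0<-""
  len 1: q2<-"1", q3<-"0"
Found accept state at length 1.

"0"


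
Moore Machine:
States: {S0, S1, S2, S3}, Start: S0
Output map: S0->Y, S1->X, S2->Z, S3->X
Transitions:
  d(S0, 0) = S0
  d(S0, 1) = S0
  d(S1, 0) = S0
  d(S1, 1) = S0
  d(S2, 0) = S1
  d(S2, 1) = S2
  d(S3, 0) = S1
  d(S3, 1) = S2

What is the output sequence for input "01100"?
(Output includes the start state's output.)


Start: S0 (output Y)
  --0--> S0 (output Y)
  --1--> S0 (output Y)
  --1--> S0 (output Y)
  --0--> S0 (output Y)
  --0--> S0 (output Y)

"YYYYYY"


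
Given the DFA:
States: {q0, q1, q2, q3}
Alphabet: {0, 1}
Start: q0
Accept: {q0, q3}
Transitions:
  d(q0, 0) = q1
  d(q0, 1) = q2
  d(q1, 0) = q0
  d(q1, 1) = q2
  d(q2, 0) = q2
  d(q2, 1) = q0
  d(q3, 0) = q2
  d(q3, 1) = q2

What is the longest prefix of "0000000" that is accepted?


Run the DFA, marking each prefix where the state is accepting:
  "" -> q0 [accept]
  "0" -> q1 [reject]
  "00" -> q0 [accept]
  "000" -> q1 [reject]
  "0000" -> q0 [accept]
  "00000" -> q1 [reject]
  "000000" -> q0 [accept]
  "0000000" -> q1 [reject]

"000000"


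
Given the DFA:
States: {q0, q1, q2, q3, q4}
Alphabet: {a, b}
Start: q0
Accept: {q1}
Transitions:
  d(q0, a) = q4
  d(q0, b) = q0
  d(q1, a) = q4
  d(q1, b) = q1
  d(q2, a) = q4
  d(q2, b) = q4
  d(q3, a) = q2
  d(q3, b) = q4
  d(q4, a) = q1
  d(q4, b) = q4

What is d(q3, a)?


Looking up transition d(q3, a)

q2


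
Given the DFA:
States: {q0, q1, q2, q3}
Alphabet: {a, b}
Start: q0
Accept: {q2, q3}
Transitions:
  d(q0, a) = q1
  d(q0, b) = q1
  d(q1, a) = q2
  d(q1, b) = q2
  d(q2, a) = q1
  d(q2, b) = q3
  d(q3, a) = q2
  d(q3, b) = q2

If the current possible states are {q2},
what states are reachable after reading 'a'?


Apply transition on 'a' from each current state:
  d(q2, a) = q1

{q1}


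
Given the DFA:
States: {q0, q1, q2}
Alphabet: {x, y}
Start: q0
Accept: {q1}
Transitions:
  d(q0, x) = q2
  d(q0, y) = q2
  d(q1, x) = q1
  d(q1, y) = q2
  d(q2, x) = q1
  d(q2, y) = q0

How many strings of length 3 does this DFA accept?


Enumerating all length-3 strings:
  "xxx" -> q1 [accept]
  "xxy" -> q2 [reject]
  "xyx" -> q2 [reject]
  "xyy" -> q2 [reject]
  "yxx" -> q1 [accept]
  "yxy" -> q2 [reject]
  "yyx" -> q2 [reject]
  "yyy" -> q2 [reject]

2 out of 8


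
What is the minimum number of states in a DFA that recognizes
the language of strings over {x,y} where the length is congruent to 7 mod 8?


States track (length) mod 8.
Need 8 states: one per remainder 0..7; accept = remainder 7.

8


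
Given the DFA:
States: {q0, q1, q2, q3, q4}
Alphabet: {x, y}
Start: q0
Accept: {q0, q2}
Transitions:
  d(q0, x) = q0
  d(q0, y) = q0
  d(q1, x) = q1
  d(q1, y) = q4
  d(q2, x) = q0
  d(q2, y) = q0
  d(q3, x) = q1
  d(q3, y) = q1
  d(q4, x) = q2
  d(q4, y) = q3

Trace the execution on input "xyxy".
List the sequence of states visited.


Input: xyxy
d(q0, x) = q0
d(q0, y) = q0
d(q0, x) = q0
d(q0, y) = q0


q0 -> q0 -> q0 -> q0 -> q0


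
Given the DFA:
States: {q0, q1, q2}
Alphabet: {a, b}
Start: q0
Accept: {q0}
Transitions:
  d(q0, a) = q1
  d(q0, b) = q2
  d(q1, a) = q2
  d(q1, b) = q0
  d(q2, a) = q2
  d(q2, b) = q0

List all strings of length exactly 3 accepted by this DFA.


All strings of length 3: 8 total
Accepted: 2

"aab", "bab"


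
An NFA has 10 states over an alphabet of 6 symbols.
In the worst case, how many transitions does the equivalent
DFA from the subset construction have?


Subset construction: one DFA state per subset of NFA states = 2^10 = 1024 states.
Each DFA state has 6 outgoing transitions: 1024 * 6 = 6144

6144


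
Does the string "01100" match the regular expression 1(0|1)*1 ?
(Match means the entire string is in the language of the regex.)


|string| = 5; first = '0'; last = '0'

No, "01100" does not match 1(0|1)*1


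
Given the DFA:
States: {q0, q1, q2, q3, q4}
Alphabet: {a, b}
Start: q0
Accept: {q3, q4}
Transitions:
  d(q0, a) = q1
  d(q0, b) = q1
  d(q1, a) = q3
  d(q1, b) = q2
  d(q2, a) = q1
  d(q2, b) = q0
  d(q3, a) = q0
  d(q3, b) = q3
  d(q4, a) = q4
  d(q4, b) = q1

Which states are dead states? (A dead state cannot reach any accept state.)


Forward reachability from each state:
  q0 -> reaches accept state q3 (live)
  q1 -> reaches accept state q3 (live)
  q2 -> reaches accept state q3 (live)
  q3 -> reaches accept state q3 (live)
  q4 -> reaches accept state q3 (live)

None (all states can reach an accept state)


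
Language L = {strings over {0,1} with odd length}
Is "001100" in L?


length = 6; 6 mod 2 = 0

No, "001100" is not in L


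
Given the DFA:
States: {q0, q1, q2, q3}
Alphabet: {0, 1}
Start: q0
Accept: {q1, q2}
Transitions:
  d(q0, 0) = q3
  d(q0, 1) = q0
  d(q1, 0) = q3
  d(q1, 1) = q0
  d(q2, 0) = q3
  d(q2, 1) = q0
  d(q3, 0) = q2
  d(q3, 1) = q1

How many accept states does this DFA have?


Accept states listed: {q1, q2}
Counting: q1(1) q2(2)

2


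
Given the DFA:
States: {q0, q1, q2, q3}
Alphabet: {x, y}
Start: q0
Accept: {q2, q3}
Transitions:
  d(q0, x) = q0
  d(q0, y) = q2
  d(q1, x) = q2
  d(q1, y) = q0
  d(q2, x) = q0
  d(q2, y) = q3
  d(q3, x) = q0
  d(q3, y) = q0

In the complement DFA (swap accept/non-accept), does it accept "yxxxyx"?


Trace: q0 -> q2 -> q0 -> q0 -> q0 -> q2 -> q0
Final: q0
Original accept: {q2, q3}
Complement: q0 is not in original accept

Yes, complement accepts (original rejects)


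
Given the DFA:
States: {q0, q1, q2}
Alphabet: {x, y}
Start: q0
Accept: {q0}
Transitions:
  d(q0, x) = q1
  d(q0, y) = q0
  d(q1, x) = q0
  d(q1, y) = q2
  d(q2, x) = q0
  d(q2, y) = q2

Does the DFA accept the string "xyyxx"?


Trace: q0 -> q1 -> q2 -> q2 -> q0 -> q1
Final state: q1
Accept states: {q0}

No, rejected (final state q1 is not an accept state)


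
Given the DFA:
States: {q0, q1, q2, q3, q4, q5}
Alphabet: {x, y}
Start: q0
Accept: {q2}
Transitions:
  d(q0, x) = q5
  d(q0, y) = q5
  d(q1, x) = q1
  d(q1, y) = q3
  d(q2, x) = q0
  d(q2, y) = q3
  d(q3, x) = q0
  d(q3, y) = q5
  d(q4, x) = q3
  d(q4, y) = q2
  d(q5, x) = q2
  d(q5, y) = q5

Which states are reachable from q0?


BFS from q0:
  layer 0: {q0}
  layer 1: {q5}
  layer 2: {q2}
  layer 3: {q3}

{q0, q2, q3, q5}


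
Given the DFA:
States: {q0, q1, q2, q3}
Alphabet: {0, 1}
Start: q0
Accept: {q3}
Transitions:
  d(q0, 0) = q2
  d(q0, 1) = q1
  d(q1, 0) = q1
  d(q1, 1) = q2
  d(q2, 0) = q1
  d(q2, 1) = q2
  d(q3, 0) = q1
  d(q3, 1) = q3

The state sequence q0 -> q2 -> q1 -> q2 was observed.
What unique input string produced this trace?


Trace back each transition to find the symbol:
  q0 --[0]--> q2
  q2 --[0]--> q1
  q1 --[1]--> q2

"001"


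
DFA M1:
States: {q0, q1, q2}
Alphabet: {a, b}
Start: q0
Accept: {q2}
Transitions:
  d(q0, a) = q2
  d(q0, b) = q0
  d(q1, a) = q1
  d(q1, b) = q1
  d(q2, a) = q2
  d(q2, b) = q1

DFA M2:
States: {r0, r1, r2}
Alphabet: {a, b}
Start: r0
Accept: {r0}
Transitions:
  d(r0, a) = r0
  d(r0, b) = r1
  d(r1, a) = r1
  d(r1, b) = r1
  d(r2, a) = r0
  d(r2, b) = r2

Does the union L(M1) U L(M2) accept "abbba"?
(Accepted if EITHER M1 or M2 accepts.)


M1: final=q1 accepted=False
M2: final=r1 accepted=False

No, union rejects (neither accepts)


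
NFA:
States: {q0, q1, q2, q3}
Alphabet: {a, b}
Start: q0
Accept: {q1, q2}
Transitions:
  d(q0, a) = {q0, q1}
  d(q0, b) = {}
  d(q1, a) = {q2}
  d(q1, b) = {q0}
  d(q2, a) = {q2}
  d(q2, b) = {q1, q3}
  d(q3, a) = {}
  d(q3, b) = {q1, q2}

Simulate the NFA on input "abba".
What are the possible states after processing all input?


Start: {q0}
  --a--> {q0, q1}
  --b--> {q0}
  --b--> {}
  --a--> {}

{} (empty set, no valid transitions)


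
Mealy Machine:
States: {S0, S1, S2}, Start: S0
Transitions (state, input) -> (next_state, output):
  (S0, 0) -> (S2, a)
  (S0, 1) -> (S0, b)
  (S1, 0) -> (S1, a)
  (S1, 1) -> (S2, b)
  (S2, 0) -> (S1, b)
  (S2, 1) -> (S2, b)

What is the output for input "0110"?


Step-by-step:
  (S0, 0) -> (S2, a)
  (S2, 1) -> (S2, b)
  (S2, 1) -> (S2, b)
  (S2, 0) -> (S1, b)

"abbb"


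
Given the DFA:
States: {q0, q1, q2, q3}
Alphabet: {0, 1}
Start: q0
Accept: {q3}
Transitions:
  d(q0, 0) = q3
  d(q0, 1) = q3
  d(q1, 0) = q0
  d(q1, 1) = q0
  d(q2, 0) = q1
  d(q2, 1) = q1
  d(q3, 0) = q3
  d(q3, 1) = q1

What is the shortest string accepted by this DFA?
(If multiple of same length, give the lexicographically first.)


BFS by string length (lex-first path to each state shown):
  len 0: q0<-""
  len 1: q3<-"0"
Found accept state at length 1.

"0"


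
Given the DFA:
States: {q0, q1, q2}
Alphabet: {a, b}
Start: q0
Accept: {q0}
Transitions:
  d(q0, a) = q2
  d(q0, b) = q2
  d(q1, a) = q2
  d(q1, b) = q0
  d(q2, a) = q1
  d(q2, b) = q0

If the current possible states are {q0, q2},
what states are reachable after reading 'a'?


Apply transition on 'a' from each current state:
  d(q0, a) = q2
  d(q2, a) = q1

{q1, q2}


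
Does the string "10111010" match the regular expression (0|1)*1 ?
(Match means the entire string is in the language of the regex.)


|string| = 8; first = '1'; last = '0'

No, "10111010" does not match (0|1)*1


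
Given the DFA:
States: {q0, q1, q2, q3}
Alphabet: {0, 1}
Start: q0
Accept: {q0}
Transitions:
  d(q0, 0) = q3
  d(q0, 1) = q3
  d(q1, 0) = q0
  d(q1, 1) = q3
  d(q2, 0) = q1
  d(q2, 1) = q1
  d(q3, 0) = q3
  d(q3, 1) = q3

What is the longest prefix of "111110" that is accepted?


Run the DFA, marking each prefix where the state is accepting:
  "" -> q0 [accept]
  "1" -> q3 [reject]
  "11" -> q3 [reject]
  "111" -> q3 [reject]
  "1111" -> q3 [reject]
  "11111" -> q3 [reject]
  "111110" -> q3 [reject]

""


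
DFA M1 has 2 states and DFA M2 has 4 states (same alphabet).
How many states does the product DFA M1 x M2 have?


Product construction pairs every M1 state with every M2 state.
2 * 4 = 8

8


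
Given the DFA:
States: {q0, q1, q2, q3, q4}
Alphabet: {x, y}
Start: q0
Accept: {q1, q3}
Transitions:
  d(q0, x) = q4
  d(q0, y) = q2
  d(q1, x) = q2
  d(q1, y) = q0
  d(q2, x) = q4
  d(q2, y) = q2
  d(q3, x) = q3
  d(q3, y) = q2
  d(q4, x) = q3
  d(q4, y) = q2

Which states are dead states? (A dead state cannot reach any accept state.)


Forward reachability from each state:
  q0 -> reaches accept state q3 (live)
  q1 -> reaches accept state q1 (live)
  q2 -> reaches accept state q3 (live)
  q3 -> reaches accept state q3 (live)
  q4 -> reaches accept state q3 (live)

None (all states can reach an accept state)


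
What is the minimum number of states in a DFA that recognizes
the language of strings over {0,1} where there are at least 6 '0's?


States: count = 0, 1, ..., 5, and a final '>= 6' state.
Total: 6 + 1 = 7. Accept = '>= 6' state.

7


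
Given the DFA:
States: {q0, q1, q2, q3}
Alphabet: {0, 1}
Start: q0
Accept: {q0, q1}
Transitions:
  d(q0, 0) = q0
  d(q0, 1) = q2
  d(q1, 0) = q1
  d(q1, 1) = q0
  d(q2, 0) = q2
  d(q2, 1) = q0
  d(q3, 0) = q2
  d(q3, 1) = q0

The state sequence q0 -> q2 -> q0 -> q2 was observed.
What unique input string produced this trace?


Trace back each transition to find the symbol:
  q0 --[1]--> q2
  q2 --[1]--> q0
  q0 --[1]--> q2

"111"


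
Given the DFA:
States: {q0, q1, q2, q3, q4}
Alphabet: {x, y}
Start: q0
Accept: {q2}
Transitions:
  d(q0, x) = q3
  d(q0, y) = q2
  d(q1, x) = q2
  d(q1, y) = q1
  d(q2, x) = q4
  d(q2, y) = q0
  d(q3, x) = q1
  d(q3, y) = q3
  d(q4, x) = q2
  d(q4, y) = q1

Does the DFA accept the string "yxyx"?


Trace: q0 -> q2 -> q4 -> q1 -> q2
Final state: q2
Accept states: {q2}

Yes, accepted (final state q2 is an accept state)


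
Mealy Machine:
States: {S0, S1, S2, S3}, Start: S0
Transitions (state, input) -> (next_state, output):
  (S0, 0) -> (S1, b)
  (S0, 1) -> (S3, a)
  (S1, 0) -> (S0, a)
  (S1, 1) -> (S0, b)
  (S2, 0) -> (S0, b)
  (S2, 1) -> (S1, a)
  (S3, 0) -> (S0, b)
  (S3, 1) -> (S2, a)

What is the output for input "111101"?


Step-by-step:
  (S0, 1) -> (S3, a)
  (S3, 1) -> (S2, a)
  (S2, 1) -> (S1, a)
  (S1, 1) -> (S0, b)
  (S0, 0) -> (S1, b)
  (S1, 1) -> (S0, b)

"aaabbb"


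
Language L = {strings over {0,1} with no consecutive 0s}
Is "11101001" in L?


'00' occurs at index 5

No, "11101001" is not in L


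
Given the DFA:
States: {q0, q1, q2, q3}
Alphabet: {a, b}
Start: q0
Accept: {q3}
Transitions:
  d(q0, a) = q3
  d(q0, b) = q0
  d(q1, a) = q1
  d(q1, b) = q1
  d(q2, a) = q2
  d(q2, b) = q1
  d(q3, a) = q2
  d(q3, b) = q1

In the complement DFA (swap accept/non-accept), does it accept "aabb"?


Trace: q0 -> q3 -> q2 -> q1 -> q1
Final: q1
Original accept: {q3}
Complement: q1 is not in original accept

Yes, complement accepts (original rejects)


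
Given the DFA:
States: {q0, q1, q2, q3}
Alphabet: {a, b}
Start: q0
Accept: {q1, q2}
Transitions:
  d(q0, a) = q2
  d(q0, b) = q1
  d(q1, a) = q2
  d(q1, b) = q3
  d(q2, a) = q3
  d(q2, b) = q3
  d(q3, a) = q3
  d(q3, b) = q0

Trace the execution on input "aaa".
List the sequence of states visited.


Input: aaa
d(q0, a) = q2
d(q2, a) = q3
d(q3, a) = q3


q0 -> q2 -> q3 -> q3


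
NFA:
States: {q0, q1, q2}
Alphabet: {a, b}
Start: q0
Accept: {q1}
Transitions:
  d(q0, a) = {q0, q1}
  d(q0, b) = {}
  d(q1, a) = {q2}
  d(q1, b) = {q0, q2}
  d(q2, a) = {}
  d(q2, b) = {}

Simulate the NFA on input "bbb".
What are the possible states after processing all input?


Start: {q0}
  --b--> {}
  --b--> {}
  --b--> {}

{} (empty set, no valid transitions)


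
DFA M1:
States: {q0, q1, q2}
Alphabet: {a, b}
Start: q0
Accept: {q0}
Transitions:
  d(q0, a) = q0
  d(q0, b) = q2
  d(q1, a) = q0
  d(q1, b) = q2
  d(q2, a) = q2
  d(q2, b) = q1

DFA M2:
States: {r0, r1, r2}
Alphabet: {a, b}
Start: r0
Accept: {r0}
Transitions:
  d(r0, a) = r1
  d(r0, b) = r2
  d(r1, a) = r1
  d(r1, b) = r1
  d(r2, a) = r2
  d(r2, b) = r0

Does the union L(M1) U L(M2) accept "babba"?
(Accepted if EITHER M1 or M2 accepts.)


M1: final=q2 accepted=False
M2: final=r2 accepted=False

No, union rejects (neither accepts)


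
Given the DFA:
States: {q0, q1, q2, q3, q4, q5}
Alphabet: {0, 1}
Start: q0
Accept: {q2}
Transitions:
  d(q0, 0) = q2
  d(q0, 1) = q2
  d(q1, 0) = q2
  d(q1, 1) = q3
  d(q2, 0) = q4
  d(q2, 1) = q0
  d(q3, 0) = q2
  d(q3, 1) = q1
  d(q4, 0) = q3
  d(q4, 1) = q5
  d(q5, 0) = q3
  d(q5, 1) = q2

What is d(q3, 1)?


Looking up transition d(q3, 1)

q1


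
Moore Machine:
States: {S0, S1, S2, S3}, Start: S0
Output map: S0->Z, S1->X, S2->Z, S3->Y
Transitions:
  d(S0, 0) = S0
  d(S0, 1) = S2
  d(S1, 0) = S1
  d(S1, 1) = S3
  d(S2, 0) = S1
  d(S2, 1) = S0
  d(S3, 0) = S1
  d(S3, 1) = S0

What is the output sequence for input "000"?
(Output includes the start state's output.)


Start: S0 (output Z)
  --0--> S0 (output Z)
  --0--> S0 (output Z)
  --0--> S0 (output Z)

"ZZZZ"


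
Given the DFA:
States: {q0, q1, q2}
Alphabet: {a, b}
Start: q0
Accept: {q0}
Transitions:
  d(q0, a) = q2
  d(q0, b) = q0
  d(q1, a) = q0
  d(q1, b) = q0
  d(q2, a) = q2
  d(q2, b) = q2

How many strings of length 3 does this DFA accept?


Enumerating all length-3 strings:
  "aaa" -> q2 [reject]
  "aab" -> q2 [reject]
  "aba" -> q2 [reject]
  "abb" -> q2 [reject]
  "baa" -> q2 [reject]
  "bab" -> q2 [reject]
  "bba" -> q2 [reject]
  "bbb" -> q0 [accept]

1 out of 8


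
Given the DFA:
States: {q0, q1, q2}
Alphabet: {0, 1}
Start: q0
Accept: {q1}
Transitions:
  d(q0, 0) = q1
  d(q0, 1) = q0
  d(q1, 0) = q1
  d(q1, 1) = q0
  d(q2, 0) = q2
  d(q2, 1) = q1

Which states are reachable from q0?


BFS from q0:
  layer 0: {q0}
  layer 1: {q1}

{q0, q1}


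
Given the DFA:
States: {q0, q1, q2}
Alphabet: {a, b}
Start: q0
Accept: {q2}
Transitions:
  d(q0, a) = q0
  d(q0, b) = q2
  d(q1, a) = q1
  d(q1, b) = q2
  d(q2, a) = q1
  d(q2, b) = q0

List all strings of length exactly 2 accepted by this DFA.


All strings of length 2: 4 total
Accepted: 1

"ab"


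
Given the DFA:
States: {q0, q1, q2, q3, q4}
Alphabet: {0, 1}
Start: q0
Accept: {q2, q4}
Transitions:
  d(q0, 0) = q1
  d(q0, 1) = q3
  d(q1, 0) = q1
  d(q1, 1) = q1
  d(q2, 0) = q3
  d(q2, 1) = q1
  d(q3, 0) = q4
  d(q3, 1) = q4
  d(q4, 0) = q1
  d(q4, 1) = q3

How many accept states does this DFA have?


Accept states listed: {q2, q4}
Counting: q2(1) q4(2)

2


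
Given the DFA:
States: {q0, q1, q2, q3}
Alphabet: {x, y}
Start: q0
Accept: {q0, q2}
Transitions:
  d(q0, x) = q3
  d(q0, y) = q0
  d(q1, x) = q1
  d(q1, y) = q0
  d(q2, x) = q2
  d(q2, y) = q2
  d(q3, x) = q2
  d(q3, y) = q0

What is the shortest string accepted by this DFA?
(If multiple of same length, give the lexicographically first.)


BFS by string length (lex-first path to each state shown):
  len 0: q0<-""
Found accept state at length 0.

"" (empty string)


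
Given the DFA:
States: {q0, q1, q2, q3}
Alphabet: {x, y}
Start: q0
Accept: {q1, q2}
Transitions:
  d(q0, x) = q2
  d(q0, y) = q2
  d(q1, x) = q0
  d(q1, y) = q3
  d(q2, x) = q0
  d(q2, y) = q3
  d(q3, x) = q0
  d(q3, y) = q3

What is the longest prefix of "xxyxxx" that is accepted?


Run the DFA, marking each prefix where the state is accepting:
  "" -> q0 [reject]
  "x" -> q2 [accept]
  "xx" -> q0 [reject]
  "xxy" -> q2 [accept]
  "xxyx" -> q0 [reject]
  "xxyxx" -> q2 [accept]
  "xxyxxx" -> q0 [reject]

"xxyxx"


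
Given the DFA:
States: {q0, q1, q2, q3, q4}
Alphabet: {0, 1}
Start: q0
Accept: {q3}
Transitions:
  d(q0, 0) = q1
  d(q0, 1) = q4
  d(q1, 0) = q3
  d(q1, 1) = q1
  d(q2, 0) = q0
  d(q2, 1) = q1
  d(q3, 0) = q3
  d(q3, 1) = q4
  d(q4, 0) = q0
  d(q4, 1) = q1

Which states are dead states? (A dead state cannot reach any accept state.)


Forward reachability from each state:
  q0 -> reaches accept state q3 (live)
  q1 -> reaches accept state q3 (live)
  q2 -> reaches accept state q3 (live)
  q3 -> reaches accept state q3 (live)
  q4 -> reaches accept state q3 (live)

None (all states can reach an accept state)


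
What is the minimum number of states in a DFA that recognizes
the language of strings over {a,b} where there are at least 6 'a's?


States: count = 0, 1, ..., 5, and a final '>= 6' state.
Total: 6 + 1 = 7. Accept = '>= 6' state.

7


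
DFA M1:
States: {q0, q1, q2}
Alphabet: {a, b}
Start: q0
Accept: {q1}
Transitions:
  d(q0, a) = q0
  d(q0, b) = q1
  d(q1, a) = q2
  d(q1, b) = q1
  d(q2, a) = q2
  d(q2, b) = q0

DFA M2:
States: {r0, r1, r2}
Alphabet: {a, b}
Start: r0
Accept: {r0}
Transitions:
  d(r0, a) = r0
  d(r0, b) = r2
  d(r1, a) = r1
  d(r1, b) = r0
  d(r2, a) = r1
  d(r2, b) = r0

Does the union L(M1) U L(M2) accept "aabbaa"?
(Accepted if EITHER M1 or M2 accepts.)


M1: final=q2 accepted=False
M2: final=r0 accepted=True

Yes, union accepts


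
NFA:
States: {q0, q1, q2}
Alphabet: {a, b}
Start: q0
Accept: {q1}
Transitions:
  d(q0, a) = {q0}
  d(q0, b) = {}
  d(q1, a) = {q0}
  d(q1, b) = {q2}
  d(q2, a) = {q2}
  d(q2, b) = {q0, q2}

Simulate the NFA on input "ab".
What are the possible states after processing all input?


Start: {q0}
  --a--> {q0}
  --b--> {}

{} (empty set, no valid transitions)


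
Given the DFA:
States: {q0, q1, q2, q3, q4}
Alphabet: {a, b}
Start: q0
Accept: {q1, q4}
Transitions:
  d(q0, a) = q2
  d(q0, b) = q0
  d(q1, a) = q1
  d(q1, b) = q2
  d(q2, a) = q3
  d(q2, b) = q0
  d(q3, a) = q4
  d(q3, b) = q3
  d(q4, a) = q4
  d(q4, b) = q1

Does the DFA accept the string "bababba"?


Trace: q0 -> q0 -> q2 -> q0 -> q2 -> q0 -> q0 -> q2
Final state: q2
Accept states: {q1, q4}

No, rejected (final state q2 is not an accept state)


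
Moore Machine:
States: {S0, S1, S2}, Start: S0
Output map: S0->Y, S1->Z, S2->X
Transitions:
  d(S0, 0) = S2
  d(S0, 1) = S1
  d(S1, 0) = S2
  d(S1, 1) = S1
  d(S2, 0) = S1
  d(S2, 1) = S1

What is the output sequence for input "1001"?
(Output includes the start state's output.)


Start: S0 (output Y)
  --1--> S1 (output Z)
  --0--> S2 (output X)
  --0--> S1 (output Z)
  --1--> S1 (output Z)

"YZXZZ"


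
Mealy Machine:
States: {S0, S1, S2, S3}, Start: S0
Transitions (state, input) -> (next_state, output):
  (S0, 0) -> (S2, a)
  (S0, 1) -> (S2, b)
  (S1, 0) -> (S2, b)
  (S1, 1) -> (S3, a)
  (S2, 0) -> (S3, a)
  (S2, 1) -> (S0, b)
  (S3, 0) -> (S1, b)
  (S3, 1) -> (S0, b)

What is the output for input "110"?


Step-by-step:
  (S0, 1) -> (S2, b)
  (S2, 1) -> (S0, b)
  (S0, 0) -> (S2, a)

"bba"


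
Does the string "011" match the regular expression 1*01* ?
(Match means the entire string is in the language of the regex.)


|string| = 3; first = '0'; last = '1'

Yes, "011" matches 1*01*


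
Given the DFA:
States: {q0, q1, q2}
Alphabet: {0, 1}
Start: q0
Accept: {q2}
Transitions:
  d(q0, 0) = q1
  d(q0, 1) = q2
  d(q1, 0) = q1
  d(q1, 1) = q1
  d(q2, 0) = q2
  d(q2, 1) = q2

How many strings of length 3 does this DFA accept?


Enumerating all length-3 strings:
  "000" -> q1 [reject]
  "001" -> q1 [reject]
  "010" -> q1 [reject]
  "011" -> q1 [reject]
  "100" -> q2 [accept]
  "101" -> q2 [accept]
  "110" -> q2 [accept]
  "111" -> q2 [accept]

4 out of 8


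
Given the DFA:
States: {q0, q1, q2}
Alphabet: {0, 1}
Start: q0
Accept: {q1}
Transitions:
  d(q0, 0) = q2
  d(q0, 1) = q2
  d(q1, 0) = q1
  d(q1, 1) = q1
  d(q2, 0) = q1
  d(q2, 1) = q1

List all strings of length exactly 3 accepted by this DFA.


All strings of length 3: 8 total
Accepted: 8

"000", "001", "010", "011", "100", "101", "110", "111"


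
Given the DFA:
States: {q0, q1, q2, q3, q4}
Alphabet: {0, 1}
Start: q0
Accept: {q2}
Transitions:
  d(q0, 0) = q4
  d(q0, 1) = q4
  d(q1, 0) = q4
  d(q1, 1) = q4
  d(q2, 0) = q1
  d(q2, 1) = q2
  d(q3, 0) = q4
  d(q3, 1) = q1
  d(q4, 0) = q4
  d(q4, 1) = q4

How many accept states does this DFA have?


Accept states listed: {q2}
Counting: q2(1)

1


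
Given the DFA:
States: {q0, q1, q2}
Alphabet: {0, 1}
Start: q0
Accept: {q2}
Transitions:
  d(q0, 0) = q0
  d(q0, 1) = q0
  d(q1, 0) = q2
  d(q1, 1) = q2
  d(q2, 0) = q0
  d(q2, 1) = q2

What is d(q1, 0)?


Looking up transition d(q1, 0)

q2


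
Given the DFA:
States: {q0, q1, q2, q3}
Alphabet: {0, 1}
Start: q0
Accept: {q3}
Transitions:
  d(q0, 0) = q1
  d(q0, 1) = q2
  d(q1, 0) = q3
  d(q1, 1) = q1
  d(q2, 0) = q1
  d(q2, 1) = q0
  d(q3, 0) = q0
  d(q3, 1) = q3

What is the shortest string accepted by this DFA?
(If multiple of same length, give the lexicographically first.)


BFS by string length (lex-first path to each state shown):
  len 0: q0<-""
  len 1: q1<-"0", q2<-"1"
  len 2: q0<-"11", q1<-"01", q3<-"00"
Found accept state at length 2.

"00"


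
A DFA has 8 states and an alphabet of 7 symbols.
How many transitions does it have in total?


Each state has exactly one transition per symbol.
8 * 7 = 56

56


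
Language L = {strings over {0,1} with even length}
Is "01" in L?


length = 2; 2 mod 2 = 0

Yes, "01" is in L


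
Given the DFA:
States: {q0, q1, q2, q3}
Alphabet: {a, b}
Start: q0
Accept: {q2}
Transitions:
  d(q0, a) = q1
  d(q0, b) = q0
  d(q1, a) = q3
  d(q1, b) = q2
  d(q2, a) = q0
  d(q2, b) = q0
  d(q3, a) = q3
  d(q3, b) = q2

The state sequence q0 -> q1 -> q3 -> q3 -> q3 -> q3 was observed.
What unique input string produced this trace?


Trace back each transition to find the symbol:
  q0 --[a]--> q1
  q1 --[a]--> q3
  q3 --[a]--> q3
  q3 --[a]--> q3
  q3 --[a]--> q3

"aaaaa"


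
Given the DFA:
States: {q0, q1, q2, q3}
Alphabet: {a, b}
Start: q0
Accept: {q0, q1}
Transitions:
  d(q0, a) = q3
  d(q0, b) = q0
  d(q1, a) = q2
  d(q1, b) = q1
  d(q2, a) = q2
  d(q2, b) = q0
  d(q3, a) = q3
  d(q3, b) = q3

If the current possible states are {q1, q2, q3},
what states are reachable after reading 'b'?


Apply transition on 'b' from each current state:
  d(q1, b) = q1
  d(q2, b) = q0
  d(q3, b) = q3

{q0, q1, q3}


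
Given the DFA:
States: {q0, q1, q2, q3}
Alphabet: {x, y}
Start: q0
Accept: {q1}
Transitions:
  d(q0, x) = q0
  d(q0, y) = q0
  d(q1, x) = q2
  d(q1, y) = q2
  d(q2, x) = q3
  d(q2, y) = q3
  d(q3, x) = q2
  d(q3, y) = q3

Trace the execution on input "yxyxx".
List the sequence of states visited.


Input: yxyxx
d(q0, y) = q0
d(q0, x) = q0
d(q0, y) = q0
d(q0, x) = q0
d(q0, x) = q0


q0 -> q0 -> q0 -> q0 -> q0 -> q0


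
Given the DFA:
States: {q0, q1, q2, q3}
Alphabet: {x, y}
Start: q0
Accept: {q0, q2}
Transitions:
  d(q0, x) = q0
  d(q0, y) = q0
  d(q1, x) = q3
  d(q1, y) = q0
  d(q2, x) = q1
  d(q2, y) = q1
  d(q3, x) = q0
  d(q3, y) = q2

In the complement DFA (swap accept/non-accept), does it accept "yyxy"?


Trace: q0 -> q0 -> q0 -> q0 -> q0
Final: q0
Original accept: {q0, q2}
Complement: q0 is in original accept

No, complement rejects (original accepts)


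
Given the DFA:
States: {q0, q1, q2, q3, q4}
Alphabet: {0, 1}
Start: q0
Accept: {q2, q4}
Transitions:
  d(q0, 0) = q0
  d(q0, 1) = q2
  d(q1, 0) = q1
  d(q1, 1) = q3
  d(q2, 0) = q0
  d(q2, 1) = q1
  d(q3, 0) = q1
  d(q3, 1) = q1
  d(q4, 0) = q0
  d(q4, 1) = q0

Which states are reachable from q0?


BFS from q0:
  layer 0: {q0}
  layer 1: {q2}
  layer 2: {q1}
  layer 3: {q3}

{q0, q1, q2, q3}


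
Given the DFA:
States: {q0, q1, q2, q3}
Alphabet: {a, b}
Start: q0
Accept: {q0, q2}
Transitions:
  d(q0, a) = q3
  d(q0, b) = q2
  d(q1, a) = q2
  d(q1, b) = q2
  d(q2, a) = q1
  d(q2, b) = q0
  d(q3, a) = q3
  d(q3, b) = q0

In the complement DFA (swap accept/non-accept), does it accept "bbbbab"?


Trace: q0 -> q2 -> q0 -> q2 -> q0 -> q3 -> q0
Final: q0
Original accept: {q0, q2}
Complement: q0 is in original accept

No, complement rejects (original accepts)


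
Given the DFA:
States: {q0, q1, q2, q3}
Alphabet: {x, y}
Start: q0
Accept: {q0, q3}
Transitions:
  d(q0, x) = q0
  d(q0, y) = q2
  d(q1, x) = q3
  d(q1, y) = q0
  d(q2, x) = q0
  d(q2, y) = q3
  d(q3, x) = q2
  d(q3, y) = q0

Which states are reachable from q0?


BFS from q0:
  layer 0: {q0}
  layer 1: {q2}
  layer 2: {q3}

{q0, q2, q3}


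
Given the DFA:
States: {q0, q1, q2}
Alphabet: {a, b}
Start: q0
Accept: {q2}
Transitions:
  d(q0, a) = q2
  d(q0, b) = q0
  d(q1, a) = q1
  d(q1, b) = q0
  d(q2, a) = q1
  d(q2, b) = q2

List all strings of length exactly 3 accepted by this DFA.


All strings of length 3: 8 total
Accepted: 3

"abb", "bab", "bba"


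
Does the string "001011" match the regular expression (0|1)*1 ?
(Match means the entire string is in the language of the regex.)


|string| = 6; first = '0'; last = '1'

Yes, "001011" matches (0|1)*1


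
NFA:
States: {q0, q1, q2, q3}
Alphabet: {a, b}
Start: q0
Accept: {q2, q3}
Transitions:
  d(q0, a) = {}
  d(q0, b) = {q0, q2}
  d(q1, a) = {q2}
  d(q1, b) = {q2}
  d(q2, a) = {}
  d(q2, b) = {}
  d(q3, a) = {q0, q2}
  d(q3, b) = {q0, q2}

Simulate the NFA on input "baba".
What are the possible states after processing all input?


Start: {q0}
  --b--> {q0, q2}
  --a--> {}
  --b--> {}
  --a--> {}

{} (empty set, no valid transitions)


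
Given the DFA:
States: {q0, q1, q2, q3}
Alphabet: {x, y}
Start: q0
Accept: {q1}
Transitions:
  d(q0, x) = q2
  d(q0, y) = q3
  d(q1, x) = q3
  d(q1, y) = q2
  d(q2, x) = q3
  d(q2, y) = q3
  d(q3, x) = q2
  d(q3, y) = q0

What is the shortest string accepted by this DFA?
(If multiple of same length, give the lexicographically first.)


BFS by string length (lex-first path to each state shown):
  len 0: q0<-""
  len 1: q2<-"x", q3<-"y"
  len 2: q0<-"yy", q2<-"yx", q3<-"xx"
  len 3: q0<-"xxy", q2<-"xxx", q3<-"yxx"
  len 4: q0<-"yxxy", q2<-"xxyx", q3<-"xxxx"
  len 5: q0<-"xxxxy", q2<-"xxxxx", q3<-"xxyxx"
  len 6: q0<-"xxyxxy", q2<-"xxxxyx", q3<-"xxxxxx"
  len 7: q0<-"xxxxxxy", q2<-"xxxxxxx", q3<-"xxxxyxx"
  len 8: q0<-"xxxxyxxy", q2<-"xxxxxxyx", q3<-"xxxxxxxx"

No string accepted (empty language)


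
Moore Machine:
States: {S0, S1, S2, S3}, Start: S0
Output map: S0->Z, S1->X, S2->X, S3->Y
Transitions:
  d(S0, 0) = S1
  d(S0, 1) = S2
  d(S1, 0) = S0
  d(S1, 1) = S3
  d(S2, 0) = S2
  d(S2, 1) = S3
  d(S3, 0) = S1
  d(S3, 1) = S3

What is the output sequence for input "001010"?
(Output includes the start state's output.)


Start: S0 (output Z)
  --0--> S1 (output X)
  --0--> S0 (output Z)
  --1--> S2 (output X)
  --0--> S2 (output X)
  --1--> S3 (output Y)
  --0--> S1 (output X)

"ZXZXXYX"


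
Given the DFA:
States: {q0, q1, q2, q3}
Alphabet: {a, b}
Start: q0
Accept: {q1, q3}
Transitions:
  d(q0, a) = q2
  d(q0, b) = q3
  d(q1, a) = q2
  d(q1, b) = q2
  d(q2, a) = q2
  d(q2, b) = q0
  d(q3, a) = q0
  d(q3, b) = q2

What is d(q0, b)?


Looking up transition d(q0, b)

q3
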